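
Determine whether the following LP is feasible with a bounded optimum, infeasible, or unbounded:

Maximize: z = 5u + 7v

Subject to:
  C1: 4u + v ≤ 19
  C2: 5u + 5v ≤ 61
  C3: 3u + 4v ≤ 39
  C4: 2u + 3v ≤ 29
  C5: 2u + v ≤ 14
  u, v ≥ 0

Feasible with a bounded optimal solution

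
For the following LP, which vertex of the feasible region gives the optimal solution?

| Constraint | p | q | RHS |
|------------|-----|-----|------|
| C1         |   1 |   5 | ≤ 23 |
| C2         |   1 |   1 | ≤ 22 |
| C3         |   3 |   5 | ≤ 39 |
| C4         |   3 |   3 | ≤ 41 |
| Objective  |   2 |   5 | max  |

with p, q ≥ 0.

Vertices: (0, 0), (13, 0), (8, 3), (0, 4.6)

Evaluate the objective at each vertex of the feasible region:
  z(0, 0) = 0
  z(13, 0) = 26
  z(8, 3) = 31  ←
  z(0, 4.6) = 23
The maximum is at p = 8, q = 3.

(8, 3)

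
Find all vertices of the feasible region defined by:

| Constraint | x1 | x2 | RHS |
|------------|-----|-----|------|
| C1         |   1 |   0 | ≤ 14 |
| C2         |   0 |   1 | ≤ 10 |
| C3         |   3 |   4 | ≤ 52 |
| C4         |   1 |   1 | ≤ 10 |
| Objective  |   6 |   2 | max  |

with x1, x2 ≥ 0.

(0, 0), (10, 0), (0, 10)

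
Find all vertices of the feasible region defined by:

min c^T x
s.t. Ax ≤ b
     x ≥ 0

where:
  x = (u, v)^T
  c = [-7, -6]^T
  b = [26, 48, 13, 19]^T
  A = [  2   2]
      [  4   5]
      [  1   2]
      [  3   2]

(0, 0), (6.333, 0), (3, 5), (0, 6.5)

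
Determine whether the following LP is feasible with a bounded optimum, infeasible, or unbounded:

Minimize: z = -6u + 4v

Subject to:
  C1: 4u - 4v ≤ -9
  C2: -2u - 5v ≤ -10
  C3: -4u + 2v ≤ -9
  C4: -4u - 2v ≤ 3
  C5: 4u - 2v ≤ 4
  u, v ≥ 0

Infeasible (no feasible solution exists)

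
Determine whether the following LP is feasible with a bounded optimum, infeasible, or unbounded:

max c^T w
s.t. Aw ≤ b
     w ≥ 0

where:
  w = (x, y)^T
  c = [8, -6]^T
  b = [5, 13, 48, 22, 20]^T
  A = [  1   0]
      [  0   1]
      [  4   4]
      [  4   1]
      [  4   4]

Feasible with a bounded optimal solution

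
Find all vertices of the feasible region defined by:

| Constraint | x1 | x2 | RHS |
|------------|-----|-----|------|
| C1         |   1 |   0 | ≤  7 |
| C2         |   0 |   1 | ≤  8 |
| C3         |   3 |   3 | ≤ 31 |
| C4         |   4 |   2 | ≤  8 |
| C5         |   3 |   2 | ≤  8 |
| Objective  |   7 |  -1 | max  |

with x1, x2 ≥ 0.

(0, 0), (2, 0), (0, 4)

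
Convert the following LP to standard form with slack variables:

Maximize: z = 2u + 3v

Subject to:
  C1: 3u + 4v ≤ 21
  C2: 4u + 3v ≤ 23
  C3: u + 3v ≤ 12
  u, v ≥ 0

max z = 2u + 3v

s.t.
  3u + 4v + s1 = 21
  4u + 3v + s2 = 23
  u + 3v + s3 = 12
  u, v, s1, s2, s3 ≥ 0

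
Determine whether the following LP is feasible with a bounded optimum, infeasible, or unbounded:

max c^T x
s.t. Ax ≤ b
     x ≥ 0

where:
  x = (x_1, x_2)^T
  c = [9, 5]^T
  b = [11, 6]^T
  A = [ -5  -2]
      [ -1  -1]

Unbounded (objective can increase without bound)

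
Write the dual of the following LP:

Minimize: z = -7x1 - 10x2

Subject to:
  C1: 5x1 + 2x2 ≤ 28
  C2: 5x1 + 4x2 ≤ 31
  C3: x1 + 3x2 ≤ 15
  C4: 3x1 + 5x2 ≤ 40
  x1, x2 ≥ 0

Primal min cᵀx s.t. Ax ≤ b, x ≥ 0  →  Dual max −bᵀy s.t. Aᵀy ≥ −c, y ≥ 0.

Maximize: z = -28y1 - 31y2 - 15y3 - 40y4

Subject to:
  5y1 + 5y2 + y3 + 3y4 ≥ 7
  2y1 + 4y2 + 3y3 + 5y4 ≥ 10
  y1, y2, y3, y4 ≥ 0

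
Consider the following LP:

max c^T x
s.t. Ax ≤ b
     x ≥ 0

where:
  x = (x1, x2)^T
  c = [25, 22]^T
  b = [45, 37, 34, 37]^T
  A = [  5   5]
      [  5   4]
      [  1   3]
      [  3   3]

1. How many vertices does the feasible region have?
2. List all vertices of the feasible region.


1. 4
2. (0, 0), (7.4, 0), (1, 8), (0, 9)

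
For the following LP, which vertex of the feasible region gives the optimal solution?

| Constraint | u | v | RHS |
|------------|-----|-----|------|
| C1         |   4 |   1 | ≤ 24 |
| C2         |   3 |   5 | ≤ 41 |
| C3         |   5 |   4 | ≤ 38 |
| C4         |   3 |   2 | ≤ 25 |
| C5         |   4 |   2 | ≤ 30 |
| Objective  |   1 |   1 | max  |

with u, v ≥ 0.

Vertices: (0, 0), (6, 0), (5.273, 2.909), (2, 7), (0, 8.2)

Evaluate the objective at each vertex of the feasible region:
  z(0, 0) = 0
  z(6, 0) = 6
  z(5.273, 2.909) = 8.182
  z(2, 7) = 9  ←
  z(0, 8.2) = 8.2
The maximum is at u = 2, v = 7.

(2, 7)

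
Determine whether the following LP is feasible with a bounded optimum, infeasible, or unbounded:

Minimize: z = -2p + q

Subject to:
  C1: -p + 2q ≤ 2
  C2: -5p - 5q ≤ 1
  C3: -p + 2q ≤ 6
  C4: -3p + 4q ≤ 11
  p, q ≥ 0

Unbounded (objective can decrease without bound)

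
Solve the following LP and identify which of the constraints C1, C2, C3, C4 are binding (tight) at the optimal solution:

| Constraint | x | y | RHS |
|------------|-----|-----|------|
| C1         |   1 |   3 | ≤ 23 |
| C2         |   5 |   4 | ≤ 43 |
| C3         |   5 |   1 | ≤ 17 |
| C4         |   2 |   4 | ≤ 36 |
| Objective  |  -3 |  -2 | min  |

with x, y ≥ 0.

At x = 2, y = 7, compute slack b - a·x for each constraint:
  C1: 23 − 23 = 0  (binding)
  C2: 43 − 38 = 5  (slack)
  C3: 17 − 17 = 0  (binding)
  C4: 36 − 32 = 4  (slack)

Optimal: x = 2, y = 7
Binding: C1, C3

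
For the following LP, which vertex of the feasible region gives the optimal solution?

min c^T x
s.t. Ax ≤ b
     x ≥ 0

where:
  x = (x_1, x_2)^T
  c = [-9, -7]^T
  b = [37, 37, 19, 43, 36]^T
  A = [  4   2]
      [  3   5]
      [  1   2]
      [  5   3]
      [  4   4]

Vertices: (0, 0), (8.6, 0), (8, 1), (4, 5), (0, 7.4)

Evaluate the objective at each vertex of the feasible region:
  z(0, 0) = 0
  z(8.6, 0) = -77.4
  z(8, 1) = -79  ←
  z(4, 5) = -71
  z(0, 7.4) = -51.8
The minimum is at x_1 = 8, x_2 = 1.

(8, 1)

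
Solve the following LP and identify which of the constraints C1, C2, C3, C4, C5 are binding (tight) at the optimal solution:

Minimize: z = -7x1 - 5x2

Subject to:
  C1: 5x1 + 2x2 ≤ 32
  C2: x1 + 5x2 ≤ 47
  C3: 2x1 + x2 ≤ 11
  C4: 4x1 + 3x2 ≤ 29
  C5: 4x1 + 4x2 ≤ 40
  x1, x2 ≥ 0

At x1 = 2, x2 = 7, compute slack b - a·x for each constraint:
  C1: 32 − 24 = 8  (slack)
  C2: 47 − 37 = 10  (slack)
  C3: 11 − 11 = 0  (binding)
  C4: 29 − 29 = 0  (binding)
  C5: 40 − 36 = 4  (slack)

Optimal: x1 = 2, x2 = 7
Binding: C3, C4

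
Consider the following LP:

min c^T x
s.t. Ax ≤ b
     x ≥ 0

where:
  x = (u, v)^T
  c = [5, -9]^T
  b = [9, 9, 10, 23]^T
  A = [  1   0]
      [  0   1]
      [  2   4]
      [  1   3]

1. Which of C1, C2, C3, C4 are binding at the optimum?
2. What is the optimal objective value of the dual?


1. C3
2. -22.5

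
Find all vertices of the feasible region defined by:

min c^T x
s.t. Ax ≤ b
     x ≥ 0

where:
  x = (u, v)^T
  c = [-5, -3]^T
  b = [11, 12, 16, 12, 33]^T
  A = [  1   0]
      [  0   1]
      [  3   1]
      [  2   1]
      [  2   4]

(0, 0), (5.333, 0), (4, 4), (2.5, 7), (0, 8.25)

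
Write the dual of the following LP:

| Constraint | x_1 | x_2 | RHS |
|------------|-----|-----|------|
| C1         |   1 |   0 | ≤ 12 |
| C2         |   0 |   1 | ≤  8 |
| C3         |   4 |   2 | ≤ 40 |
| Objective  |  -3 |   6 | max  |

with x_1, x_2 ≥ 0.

Primal max cᵀx s.t. Ax ≤ b, x ≥ 0  →  Dual min bᵀy s.t. Aᵀy ≥ c, y ≥ 0.

Minimize: z = 12y1 + 8y2 + 40y3

Subject to:
  y1 + 4y3 ≥ -3
  y2 + 2y3 ≥ 6
  y1, y2, y3 ≥ 0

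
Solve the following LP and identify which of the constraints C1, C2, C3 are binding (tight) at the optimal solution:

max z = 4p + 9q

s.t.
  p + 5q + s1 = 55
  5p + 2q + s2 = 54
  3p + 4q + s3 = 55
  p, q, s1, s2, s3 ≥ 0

At p = 5, q = 10, compute slack b - a·x for each constraint:
  C1: 55 − 55 = 0  (binding)
  C2: 54 − 45 = 9  (slack)
  C3: 55 − 55 = 0  (binding)

Optimal: p = 5, q = 10
Binding: C1, C3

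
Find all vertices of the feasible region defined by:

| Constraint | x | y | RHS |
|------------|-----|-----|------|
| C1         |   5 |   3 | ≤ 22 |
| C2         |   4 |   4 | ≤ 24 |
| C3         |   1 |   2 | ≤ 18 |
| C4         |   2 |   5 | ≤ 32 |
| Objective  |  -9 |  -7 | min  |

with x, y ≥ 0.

(0, 0), (4.4, 0), (2, 4), (0, 6)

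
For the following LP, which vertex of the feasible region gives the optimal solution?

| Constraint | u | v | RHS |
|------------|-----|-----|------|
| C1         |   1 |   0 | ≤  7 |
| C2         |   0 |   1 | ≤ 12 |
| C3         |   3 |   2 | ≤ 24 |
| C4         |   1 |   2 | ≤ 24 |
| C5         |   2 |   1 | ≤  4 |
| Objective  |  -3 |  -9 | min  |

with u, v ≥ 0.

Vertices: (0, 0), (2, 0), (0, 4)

Evaluate the objective at each vertex of the feasible region:
  z(0, 0) = 0
  z(2, 0) = -6
  z(0, 4) = -36  ←
The minimum is at u = 0, v = 4.

(0, 4)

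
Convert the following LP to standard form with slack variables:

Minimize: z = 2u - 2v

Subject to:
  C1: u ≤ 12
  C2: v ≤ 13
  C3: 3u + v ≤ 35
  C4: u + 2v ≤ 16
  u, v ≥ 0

min z = 2u - 2v

s.t.
  u + s1 = 12
  v + s2 = 13
  3u + v + s3 = 35
  u + 2v + s4 = 16
  u, v, s1, s2, s3, s4 ≥ 0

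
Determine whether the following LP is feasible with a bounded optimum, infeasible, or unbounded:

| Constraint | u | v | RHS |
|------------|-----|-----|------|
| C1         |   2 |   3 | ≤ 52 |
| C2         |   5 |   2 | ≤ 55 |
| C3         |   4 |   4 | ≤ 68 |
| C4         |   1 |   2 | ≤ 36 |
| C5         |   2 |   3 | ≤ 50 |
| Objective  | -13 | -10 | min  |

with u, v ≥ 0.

Feasible with a bounded optimal solution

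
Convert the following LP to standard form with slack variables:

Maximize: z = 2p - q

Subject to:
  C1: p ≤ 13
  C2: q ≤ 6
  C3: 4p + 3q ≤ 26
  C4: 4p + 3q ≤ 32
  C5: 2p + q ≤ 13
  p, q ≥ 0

max z = 2p - q

s.t.
  p + s1 = 13
  q + s2 = 6
  4p + 3q + s3 = 26
  4p + 3q + s4 = 32
  2p + q + s5 = 13
  p, q, s1, s2, s3, s4, s5 ≥ 0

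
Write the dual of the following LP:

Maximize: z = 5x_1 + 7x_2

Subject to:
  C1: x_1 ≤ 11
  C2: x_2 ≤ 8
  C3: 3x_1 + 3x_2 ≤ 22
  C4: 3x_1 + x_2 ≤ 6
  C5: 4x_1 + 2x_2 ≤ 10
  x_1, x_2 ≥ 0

Primal max cᵀx s.t. Ax ≤ b, x ≥ 0  →  Dual min bᵀy s.t. Aᵀy ≥ c, y ≥ 0.

Minimize: z = 11y1 + 8y2 + 22y3 + 6y4 + 10y5

Subject to:
  y1 + 3y3 + 3y4 + 4y5 ≥ 5
  y2 + 3y3 + y4 + 2y5 ≥ 7
  y1, y2, y3, y4, y5 ≥ 0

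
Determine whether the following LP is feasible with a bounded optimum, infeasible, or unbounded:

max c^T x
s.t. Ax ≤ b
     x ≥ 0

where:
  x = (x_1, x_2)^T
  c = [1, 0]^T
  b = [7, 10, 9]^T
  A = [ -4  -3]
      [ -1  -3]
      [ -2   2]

Unbounded (objective can increase without bound)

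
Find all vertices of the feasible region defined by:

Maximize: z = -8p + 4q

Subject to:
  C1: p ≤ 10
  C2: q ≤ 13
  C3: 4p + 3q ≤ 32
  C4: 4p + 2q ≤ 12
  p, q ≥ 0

(0, 0), (3, 0), (0, 6)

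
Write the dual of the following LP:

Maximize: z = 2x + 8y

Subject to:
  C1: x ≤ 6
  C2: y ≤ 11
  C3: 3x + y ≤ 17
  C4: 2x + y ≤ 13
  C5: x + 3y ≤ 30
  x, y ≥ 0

Primal max cᵀx s.t. Ax ≤ b, x ≥ 0  →  Dual min bᵀy s.t. Aᵀy ≥ c, y ≥ 0.

Minimize: z = 6y1 + 11y2 + 17y3 + 13y4 + 30y5

Subject to:
  y1 + 3y3 + 2y4 + y5 ≥ 2
  y2 + y3 + y4 + 3y5 ≥ 8
  y1, y2, y3, y4, y5 ≥ 0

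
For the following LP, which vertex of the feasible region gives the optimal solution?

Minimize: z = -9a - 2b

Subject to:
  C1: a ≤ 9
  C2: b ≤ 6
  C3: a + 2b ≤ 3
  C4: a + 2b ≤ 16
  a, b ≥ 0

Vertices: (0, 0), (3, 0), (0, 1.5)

Evaluate the objective at each vertex of the feasible region:
  z(0, 0) = 0
  z(3, 0) = -27  ←
  z(0, 1.5) = -3
The minimum is at a = 3, b = 0.

(3, 0)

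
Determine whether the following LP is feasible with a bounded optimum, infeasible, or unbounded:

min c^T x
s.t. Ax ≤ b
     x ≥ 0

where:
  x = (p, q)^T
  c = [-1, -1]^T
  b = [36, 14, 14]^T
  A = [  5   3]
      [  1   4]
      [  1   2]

Feasible with a bounded optimal solution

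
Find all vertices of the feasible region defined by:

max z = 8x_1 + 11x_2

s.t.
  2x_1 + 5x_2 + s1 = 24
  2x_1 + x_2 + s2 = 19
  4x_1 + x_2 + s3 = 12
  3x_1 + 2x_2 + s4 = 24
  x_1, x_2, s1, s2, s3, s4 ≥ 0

(0, 0), (3, 0), (2, 4), (0, 4.8)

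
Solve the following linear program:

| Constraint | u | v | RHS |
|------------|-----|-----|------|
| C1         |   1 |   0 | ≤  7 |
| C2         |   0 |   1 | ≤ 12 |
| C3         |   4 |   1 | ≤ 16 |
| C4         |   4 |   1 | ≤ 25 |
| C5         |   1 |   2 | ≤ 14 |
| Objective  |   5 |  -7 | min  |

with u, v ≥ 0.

Evaluate the objective at each vertex of the feasible region:
  z(0, 0) = 0
  z(4, 0) = 20
  z(2.571, 5.714) = -27.14
  z(0, 7) = -49  ←
The minimum is at u = 0, v = 7.

u = 0, v = 7, z = -49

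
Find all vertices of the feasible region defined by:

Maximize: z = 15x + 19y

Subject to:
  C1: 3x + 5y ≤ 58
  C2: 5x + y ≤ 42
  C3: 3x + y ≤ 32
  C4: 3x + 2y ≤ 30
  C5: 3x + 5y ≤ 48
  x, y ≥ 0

(0, 0), (8.4, 0), (7.714, 3.429), (6, 6), (0, 9.6)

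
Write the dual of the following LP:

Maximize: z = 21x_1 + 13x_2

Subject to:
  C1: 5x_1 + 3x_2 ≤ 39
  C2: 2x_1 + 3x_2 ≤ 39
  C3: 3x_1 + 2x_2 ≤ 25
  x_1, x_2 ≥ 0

Primal max cᵀx s.t. Ax ≤ b, x ≥ 0  →  Dual min bᵀy s.t. Aᵀy ≥ c, y ≥ 0.

Minimize: z = 39y1 + 39y2 + 25y3

Subject to:
  5y1 + 2y2 + 3y3 ≥ 21
  3y1 + 3y2 + 2y3 ≥ 13
  y1, y2, y3 ≥ 0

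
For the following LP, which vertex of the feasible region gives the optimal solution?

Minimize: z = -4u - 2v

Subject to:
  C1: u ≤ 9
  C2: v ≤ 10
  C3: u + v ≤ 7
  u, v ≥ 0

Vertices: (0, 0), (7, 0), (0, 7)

Evaluate the objective at each vertex of the feasible region:
  z(0, 0) = 0
  z(7, 0) = -28  ←
  z(0, 7) = -14
The minimum is at u = 7, v = 0.

(7, 0)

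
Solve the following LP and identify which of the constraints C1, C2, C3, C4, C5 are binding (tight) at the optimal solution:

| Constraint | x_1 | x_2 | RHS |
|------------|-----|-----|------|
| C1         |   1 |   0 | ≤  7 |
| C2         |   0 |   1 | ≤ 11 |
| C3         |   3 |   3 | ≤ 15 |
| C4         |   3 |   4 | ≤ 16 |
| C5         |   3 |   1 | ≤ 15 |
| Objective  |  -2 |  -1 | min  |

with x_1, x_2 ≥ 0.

At x_1 = 5, x_2 = 0, compute slack b - a·x for each constraint:
  C1: 7 − 5 = 2  (slack)
  C2: 11 − 0 = 11  (slack)
  C3: 15 − 15 = 0  (binding)
  C4: 16 − 15 = 1  (slack)
  C5: 15 − 15 = 0  (binding)

Optimal: x_1 = 5, x_2 = 0
Binding: C3, C5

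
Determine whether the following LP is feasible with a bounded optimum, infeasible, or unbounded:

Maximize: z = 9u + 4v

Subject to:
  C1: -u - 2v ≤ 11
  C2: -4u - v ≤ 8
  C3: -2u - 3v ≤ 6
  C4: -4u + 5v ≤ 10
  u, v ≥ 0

Unbounded (objective can increase without bound)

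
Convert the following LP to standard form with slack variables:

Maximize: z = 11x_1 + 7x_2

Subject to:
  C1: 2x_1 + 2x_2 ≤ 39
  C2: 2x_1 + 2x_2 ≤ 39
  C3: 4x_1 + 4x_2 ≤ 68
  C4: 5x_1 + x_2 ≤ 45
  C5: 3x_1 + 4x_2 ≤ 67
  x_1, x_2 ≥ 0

max z = 11x_1 + 7x_2

s.t.
  2x_1 + 2x_2 + s1 = 39
  2x_1 + 2x_2 + s2 = 39
  4x_1 + 4x_2 + s3 = 68
  5x_1 + x_2 + s4 = 45
  3x_1 + 4x_2 + s5 = 67
  x_1, x_2, s1, s2, s3, s4, s5 ≥ 0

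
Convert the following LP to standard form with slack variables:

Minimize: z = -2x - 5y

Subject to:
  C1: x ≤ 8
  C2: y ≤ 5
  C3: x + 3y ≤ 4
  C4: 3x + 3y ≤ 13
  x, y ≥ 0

min z = -2x - 5y

s.t.
  x + s1 = 8
  y + s2 = 5
  x + 3y + s3 = 4
  3x + 3y + s4 = 13
  x, y, s1, s2, s3, s4 ≥ 0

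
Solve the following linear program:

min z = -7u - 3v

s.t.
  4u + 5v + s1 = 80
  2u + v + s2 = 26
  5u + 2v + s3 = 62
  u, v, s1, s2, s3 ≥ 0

Evaluate the objective at each vertex of the feasible region:
  z(0, 0) = 0
  z(12.4, 0) = -86.8
  z(10, 6) = -88  ←
  z(8.333, 9.333) = -86.33
  z(0, 16) = -48
The minimum is at u = 10, v = 6.

u = 10, v = 6, z = -88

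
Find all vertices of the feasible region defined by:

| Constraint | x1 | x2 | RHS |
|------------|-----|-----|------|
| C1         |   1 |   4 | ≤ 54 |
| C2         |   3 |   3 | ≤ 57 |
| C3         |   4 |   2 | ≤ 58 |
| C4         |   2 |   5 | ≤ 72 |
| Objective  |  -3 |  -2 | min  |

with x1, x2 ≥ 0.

(0, 0), (14.5, 0), (10, 9), (7.667, 11.33), (6, 12), (0, 13.5)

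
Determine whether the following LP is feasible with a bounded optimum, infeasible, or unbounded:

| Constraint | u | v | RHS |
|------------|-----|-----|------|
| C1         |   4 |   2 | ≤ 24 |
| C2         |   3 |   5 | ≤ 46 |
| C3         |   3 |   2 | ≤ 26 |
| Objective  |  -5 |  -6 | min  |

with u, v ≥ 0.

Feasible with a bounded optimal solution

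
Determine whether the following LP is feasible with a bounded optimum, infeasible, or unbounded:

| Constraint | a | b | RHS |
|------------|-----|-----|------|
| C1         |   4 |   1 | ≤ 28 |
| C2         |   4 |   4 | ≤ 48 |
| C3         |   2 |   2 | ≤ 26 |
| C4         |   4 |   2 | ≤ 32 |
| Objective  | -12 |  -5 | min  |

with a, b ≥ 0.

Feasible with a bounded optimal solution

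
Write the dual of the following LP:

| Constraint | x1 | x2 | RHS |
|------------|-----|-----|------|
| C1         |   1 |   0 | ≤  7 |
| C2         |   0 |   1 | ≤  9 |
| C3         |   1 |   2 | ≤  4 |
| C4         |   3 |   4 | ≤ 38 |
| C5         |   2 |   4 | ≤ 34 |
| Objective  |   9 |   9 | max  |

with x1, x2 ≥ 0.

Primal max cᵀx s.t. Ax ≤ b, x ≥ 0  →  Dual min bᵀy s.t. Aᵀy ≥ c, y ≥ 0.

Minimize: z = 7y1 + 9y2 + 4y3 + 38y4 + 34y5

Subject to:
  y1 + y3 + 3y4 + 2y5 ≥ 9
  y2 + 2y3 + 4y4 + 4y5 ≥ 9
  y1, y2, y3, y4, y5 ≥ 0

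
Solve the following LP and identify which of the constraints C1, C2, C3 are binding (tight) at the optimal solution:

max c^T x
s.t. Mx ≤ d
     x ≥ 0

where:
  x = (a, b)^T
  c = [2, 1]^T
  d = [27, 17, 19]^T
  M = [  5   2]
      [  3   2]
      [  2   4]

At a = 5, b = 1, compute slack b - a·x for each constraint:
  C1: 27 − 27 = 0  (binding)
  C2: 17 − 17 = 0  (binding)
  C3: 19 − 14 = 5  (slack)

Optimal: a = 5, b = 1
Binding: C1, C2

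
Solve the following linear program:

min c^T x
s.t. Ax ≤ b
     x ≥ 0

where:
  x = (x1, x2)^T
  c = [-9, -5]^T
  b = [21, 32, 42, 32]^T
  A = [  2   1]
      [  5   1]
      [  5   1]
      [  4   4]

Evaluate the objective at each vertex of the feasible region:
  z(0, 0) = 0
  z(6.4, 0) = -57.6
  z(6, 2) = -64  ←
  z(0, 8) = -40
The minimum is at x1 = 6, x2 = 2.

x1 = 6, x2 = 2, z = -64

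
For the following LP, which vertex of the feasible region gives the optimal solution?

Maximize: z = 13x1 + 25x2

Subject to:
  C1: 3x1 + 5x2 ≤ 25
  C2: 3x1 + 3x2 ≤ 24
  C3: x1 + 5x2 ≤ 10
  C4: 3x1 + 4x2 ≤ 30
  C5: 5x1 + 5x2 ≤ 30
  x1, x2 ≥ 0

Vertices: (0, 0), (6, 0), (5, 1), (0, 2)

Evaluate the objective at each vertex of the feasible region:
  z(0, 0) = 0
  z(6, 0) = 78
  z(5, 1) = 90  ←
  z(0, 2) = 50
The maximum is at x1 = 5, x2 = 1.

(5, 1)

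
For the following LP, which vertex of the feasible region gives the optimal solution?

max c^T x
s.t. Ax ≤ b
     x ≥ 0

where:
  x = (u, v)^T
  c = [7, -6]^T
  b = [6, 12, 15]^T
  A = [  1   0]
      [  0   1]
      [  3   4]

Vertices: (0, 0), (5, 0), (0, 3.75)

Evaluate the objective at each vertex of the feasible region:
  z(0, 0) = 0
  z(5, 0) = 35  ←
  z(0, 3.75) = -22.5
The maximum is at u = 5, v = 0.

(5, 0)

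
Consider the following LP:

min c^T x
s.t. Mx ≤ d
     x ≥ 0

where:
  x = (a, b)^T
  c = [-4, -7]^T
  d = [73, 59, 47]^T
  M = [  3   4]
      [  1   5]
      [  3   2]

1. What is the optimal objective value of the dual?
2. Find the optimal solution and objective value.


1. -106
2. a = 9, b = 10, z = -106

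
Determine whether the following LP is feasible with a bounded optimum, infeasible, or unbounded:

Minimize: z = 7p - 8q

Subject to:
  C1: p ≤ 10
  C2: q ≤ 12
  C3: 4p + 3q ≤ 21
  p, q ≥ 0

Feasible with a bounded optimal solution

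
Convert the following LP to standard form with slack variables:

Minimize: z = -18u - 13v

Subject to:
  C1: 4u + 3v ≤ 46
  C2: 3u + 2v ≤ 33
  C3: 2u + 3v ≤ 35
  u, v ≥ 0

min z = -18u - 13v

s.t.
  4u + 3v + s1 = 46
  3u + 2v + s2 = 33
  2u + 3v + s3 = 35
  u, v, s1, s2, s3 ≥ 0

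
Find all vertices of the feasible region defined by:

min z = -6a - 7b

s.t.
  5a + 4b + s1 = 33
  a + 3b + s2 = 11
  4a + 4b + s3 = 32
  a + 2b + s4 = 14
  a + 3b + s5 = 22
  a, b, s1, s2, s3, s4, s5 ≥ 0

(0, 0), (6.6, 0), (5, 2), (0, 3.667)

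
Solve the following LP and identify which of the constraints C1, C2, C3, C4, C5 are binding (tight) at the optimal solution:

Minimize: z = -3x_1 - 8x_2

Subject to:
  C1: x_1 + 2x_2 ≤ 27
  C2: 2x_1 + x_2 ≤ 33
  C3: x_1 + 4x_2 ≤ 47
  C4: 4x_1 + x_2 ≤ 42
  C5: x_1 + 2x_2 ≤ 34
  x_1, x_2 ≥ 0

At x_1 = 7, x_2 = 10, compute slack b - a·x for each constraint:
  C1: 27 − 27 = 0  (binding)
  C2: 33 − 24 = 9  (slack)
  C3: 47 − 47 = 0  (binding)
  C4: 42 − 38 = 4  (slack)
  C5: 34 − 27 = 7  (slack)

Optimal: x_1 = 7, x_2 = 10
Binding: C1, C3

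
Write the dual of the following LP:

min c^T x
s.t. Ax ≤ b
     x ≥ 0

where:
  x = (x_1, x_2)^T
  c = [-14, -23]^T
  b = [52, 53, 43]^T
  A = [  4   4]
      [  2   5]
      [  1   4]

Primal min cᵀx s.t. Ax ≤ b, x ≥ 0  →  Dual max −bᵀy s.t. Aᵀy ≥ −c, y ≥ 0.

Maximize: z = -52y1 - 53y2 - 43y3

Subject to:
  4y1 + 2y2 + y3 ≥ 14
  4y1 + 5y2 + 4y3 ≥ 23
  y1, y2, y3 ≥ 0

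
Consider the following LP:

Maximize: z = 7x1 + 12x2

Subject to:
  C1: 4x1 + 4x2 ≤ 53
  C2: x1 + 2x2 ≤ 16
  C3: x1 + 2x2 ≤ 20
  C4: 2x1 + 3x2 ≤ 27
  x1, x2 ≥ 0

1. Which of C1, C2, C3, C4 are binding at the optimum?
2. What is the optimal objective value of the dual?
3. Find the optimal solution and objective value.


1. C2, C4
2. 102
3. x1 = 6, x2 = 5, z = 102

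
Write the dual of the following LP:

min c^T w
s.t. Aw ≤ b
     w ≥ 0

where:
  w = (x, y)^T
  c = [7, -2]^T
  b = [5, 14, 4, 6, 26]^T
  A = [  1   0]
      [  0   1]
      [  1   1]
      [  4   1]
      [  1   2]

Primal min cᵀx s.t. Ax ≤ b, x ≥ 0  →  Dual max −bᵀy s.t. Aᵀy ≥ −c, y ≥ 0.

Maximize: z = -5y1 - 14y2 - 4y3 - 6y4 - 26y5

Subject to:
  y1 + y3 + 4y4 + y5 ≥ -7
  y2 + y3 + y4 + 2y5 ≥ 2
  y1, y2, y3, y4, y5 ≥ 0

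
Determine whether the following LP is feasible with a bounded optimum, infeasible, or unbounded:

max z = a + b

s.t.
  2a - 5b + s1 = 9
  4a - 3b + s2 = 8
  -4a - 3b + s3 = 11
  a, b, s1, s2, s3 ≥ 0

Unbounded (objective can increase without bound)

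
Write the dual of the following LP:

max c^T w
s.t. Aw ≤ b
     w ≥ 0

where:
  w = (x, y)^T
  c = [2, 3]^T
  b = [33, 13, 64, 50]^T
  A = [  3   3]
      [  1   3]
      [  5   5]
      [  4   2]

Primal max cᵀx s.t. Ax ≤ b, x ≥ 0  →  Dual min bᵀy s.t. Aᵀy ≥ c, y ≥ 0.

Minimize: z = 33y1 + 13y2 + 64y3 + 50y4

Subject to:
  3y1 + y2 + 5y3 + 4y4 ≥ 2
  3y1 + 3y2 + 5y3 + 2y4 ≥ 3
  y1, y2, y3, y4 ≥ 0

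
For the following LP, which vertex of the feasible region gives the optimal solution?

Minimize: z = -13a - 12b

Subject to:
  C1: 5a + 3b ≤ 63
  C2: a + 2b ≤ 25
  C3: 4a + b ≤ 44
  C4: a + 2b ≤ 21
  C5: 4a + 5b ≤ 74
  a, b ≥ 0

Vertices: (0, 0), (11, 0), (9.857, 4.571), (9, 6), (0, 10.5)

Evaluate the objective at each vertex of the feasible region:
  z(0, 0) = 0
  z(11, 0) = -143
  z(9.857, 4.571) = -183
  z(9, 6) = -189  ←
  z(0, 10.5) = -126
The minimum is at a = 9, b = 6.

(9, 6)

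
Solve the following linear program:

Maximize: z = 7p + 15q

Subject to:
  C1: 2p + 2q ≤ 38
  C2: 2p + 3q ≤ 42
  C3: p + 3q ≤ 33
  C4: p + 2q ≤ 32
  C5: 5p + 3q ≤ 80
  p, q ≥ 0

Evaluate the objective at each vertex of the feasible region:
  z(0, 0) = 0
  z(16, 0) = 112
  z(12.67, 5.556) = 172
  z(9, 8) = 183  ←
  z(0, 11) = 165
The maximum is at p = 9, q = 8.

p = 9, q = 8, z = 183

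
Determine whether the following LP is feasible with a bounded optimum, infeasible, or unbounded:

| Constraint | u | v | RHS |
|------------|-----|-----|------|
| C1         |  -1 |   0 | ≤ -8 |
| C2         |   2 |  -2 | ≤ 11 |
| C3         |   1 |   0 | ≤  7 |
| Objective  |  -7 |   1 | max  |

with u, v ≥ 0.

Infeasible (no feasible solution exists)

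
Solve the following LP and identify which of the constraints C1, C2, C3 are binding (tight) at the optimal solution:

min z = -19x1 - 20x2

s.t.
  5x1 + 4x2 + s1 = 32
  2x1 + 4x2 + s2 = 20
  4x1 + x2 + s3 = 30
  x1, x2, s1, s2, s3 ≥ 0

At x1 = 4, x2 = 3, compute slack b - a·x for each constraint:
  C1: 32 − 32 = 0  (binding)
  C2: 20 − 20 = 0  (binding)
  C3: 30 − 19 = 11  (slack)

Optimal: x1 = 4, x2 = 3
Binding: C1, C2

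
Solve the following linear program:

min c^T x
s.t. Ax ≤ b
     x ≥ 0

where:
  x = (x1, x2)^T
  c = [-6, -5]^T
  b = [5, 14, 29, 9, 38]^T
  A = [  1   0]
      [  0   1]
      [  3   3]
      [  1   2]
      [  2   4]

Evaluate the objective at each vertex of the feasible region:
  z(0, 0) = 0
  z(5, 0) = -30
  z(5, 2) = -40  ←
  z(0, 4.5) = -22.5
The minimum is at x1 = 5, x2 = 2.

x1 = 5, x2 = 2, z = -40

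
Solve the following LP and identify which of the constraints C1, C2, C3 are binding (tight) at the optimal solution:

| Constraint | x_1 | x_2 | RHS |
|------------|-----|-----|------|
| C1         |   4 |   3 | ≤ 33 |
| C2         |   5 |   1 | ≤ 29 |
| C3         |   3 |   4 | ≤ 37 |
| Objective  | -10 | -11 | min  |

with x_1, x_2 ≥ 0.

At x_1 = 3, x_2 = 7, compute slack b - a·x for each constraint:
  C1: 33 − 33 = 0  (binding)
  C2: 29 − 22 = 7  (slack)
  C3: 37 − 37 = 0  (binding)

Optimal: x_1 = 3, x_2 = 7
Binding: C1, C3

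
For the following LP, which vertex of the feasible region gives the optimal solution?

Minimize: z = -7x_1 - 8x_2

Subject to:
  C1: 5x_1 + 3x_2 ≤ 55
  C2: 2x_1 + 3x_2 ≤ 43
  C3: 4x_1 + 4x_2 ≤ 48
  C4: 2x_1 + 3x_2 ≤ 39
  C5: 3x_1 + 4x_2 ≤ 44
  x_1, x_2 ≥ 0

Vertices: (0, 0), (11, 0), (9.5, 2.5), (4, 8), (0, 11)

Evaluate the objective at each vertex of the feasible region:
  z(0, 0) = 0
  z(11, 0) = -77
  z(9.5, 2.5) = -86.5
  z(4, 8) = -92  ←
  z(0, 11) = -88
The minimum is at x_1 = 4, x_2 = 8.

(4, 8)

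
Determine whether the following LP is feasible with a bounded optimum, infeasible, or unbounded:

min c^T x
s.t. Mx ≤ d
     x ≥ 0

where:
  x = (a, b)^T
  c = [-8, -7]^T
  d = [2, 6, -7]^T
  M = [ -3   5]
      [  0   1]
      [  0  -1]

Infeasible (no feasible solution exists)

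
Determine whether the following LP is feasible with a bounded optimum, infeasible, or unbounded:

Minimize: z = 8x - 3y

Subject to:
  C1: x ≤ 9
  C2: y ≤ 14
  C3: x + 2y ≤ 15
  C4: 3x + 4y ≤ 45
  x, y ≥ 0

Feasible with a bounded optimal solution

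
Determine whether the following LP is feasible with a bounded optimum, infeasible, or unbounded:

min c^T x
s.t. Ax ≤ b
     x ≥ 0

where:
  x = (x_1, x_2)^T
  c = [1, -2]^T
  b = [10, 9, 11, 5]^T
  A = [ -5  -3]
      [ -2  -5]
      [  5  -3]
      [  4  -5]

Unbounded (objective can decrease without bound)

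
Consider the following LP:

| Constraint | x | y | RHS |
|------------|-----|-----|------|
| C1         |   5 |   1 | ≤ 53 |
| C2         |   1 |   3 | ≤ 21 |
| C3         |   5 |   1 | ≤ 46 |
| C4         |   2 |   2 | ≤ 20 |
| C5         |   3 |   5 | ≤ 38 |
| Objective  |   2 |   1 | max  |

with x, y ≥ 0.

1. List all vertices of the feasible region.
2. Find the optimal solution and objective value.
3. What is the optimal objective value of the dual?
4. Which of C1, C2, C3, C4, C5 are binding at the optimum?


1. (0, 0), (9.2, 0), (9, 1), (6, 4), (2.25, 6.25), (0, 7)
2. x = 9, y = 1, z = 19
3. 19
4. C3, C4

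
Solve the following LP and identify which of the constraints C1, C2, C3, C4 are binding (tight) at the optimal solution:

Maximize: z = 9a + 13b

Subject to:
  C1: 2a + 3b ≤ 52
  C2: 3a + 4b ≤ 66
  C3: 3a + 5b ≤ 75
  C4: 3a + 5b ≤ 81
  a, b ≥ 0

At a = 10, b = 9, compute slack b - a·x for each constraint:
  C1: 52 − 47 = 5  (slack)
  C2: 66 − 66 = 0  (binding)
  C3: 75 − 75 = 0  (binding)
  C4: 81 − 75 = 6  (slack)

Optimal: a = 10, b = 9
Binding: C2, C3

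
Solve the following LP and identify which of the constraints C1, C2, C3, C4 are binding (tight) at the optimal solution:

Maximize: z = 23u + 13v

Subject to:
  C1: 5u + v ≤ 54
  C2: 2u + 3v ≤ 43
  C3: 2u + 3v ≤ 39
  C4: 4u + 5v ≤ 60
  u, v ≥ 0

At u = 10, v = 4, compute slack b - a·x for each constraint:
  C1: 54 − 54 = 0  (binding)
  C2: 43 − 32 = 11  (slack)
  C3: 39 − 32 = 7  (slack)
  C4: 60 − 60 = 0  (binding)

Optimal: u = 10, v = 4
Binding: C1, C4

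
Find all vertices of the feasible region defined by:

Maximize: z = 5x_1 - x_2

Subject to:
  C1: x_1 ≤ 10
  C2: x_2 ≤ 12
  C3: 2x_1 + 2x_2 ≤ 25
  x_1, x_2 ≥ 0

(0, 0), (10, 0), (10, 2.5), (0.5, 12), (0, 12)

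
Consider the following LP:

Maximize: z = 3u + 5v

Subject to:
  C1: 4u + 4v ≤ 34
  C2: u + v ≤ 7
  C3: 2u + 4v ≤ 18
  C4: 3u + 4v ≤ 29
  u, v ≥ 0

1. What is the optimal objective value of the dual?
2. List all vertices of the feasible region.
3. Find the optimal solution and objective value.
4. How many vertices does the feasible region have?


1. 25
2. (0, 0), (7, 0), (5, 2), (0, 4.5)
3. u = 5, v = 2, z = 25
4. 4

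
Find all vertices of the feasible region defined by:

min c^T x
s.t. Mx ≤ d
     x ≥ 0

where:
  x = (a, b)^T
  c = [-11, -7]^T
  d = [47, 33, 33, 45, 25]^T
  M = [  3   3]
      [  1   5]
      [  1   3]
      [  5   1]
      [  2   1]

(0, 0), (9, 0), (8, 5), (0, 6.6)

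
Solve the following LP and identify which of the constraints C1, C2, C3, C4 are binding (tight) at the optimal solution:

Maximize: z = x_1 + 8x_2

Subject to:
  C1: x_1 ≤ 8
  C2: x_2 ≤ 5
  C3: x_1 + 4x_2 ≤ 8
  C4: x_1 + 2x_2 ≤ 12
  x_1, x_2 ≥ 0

At x_1 = 0, x_2 = 2, compute slack b - a·x for each constraint:
  C1: 8 − 0 = 8  (slack)
  C2: 5 − 2 = 3  (slack)
  C3: 8 − 8 = 0  (binding)
  C4: 12 − 4 = 8  (slack)

Optimal: x_1 = 0, x_2 = 2
Binding: C3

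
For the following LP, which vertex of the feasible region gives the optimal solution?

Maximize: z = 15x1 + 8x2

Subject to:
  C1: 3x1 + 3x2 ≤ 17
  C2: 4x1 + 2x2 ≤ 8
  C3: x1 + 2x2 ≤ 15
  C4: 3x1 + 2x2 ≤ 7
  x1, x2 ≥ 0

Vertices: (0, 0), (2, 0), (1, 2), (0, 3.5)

Evaluate the objective at each vertex of the feasible region:
  z(0, 0) = 0
  z(2, 0) = 30
  z(1, 2) = 31  ←
  z(0, 3.5) = 28
The maximum is at x1 = 1, x2 = 2.

(1, 2)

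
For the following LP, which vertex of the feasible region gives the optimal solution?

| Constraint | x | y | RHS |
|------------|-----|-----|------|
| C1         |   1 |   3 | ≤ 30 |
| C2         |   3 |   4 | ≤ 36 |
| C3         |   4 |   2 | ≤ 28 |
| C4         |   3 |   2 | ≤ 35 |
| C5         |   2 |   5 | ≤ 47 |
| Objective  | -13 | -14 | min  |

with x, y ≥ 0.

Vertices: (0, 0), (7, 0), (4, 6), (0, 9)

Evaluate the objective at each vertex of the feasible region:
  z(0, 0) = 0
  z(7, 0) = -91
  z(4, 6) = -136  ←
  z(0, 9) = -126
The minimum is at x = 4, y = 6.

(4, 6)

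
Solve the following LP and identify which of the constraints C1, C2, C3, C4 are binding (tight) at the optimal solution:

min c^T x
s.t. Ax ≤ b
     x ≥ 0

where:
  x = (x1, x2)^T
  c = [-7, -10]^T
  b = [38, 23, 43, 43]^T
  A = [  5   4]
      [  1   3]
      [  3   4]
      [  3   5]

At x1 = 2, x2 = 7, compute slack b - a·x for each constraint:
  C1: 38 − 38 = 0  (binding)
  C2: 23 − 23 = 0  (binding)
  C3: 43 − 34 = 9  (slack)
  C4: 43 − 41 = 2  (slack)

Optimal: x1 = 2, x2 = 7
Binding: C1, C2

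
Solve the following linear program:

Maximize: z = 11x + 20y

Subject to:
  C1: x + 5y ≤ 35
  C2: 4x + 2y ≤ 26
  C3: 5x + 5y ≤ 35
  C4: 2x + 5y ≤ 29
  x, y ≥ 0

Evaluate the objective at each vertex of the feasible region:
  z(0, 0) = 0
  z(6.5, 0) = 71.5
  z(6, 1) = 86
  z(2, 5) = 122  ←
  z(0, 5.8) = 116
The maximum is at x = 2, y = 5.

x = 2, y = 5, z = 122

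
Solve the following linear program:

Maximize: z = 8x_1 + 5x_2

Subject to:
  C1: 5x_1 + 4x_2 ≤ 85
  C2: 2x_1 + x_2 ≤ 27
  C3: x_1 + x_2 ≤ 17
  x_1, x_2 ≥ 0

Evaluate the objective at each vertex of the feasible region:
  z(0, 0) = 0
  z(13.5, 0) = 108
  z(10, 7) = 115  ←
  z(0, 17) = 85
The maximum is at x_1 = 10, x_2 = 7.

x_1 = 10, x_2 = 7, z = 115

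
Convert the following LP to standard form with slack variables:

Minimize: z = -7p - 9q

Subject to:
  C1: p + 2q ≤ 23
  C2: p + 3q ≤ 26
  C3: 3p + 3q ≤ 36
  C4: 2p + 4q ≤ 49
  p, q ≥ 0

min z = -7p - 9q

s.t.
  p + 2q + s1 = 23
  p + 3q + s2 = 26
  3p + 3q + s3 = 36
  2p + 4q + s4 = 49
  p, q, s1, s2, s3, s4 ≥ 0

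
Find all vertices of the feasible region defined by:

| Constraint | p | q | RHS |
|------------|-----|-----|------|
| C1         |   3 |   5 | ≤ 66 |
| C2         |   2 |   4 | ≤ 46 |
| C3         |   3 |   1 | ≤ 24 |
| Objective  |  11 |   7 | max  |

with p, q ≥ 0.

(0, 0), (8, 0), (5, 9), (0, 11.5)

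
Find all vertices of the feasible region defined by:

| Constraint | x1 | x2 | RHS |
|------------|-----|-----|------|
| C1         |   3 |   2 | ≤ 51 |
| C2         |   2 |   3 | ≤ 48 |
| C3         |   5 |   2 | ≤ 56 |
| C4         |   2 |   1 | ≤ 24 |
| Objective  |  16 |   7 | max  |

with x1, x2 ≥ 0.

(0, 0), (11.2, 0), (8, 8), (6, 12), (0, 16)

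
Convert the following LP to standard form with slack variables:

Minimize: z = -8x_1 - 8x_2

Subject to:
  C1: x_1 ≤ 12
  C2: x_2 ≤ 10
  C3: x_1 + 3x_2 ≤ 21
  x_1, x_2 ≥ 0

min z = -8x_1 - 8x_2

s.t.
  x_1 + s1 = 12
  x_2 + s2 = 10
  x_1 + 3x_2 + s3 = 21
  x_1, x_2, s1, s2, s3 ≥ 0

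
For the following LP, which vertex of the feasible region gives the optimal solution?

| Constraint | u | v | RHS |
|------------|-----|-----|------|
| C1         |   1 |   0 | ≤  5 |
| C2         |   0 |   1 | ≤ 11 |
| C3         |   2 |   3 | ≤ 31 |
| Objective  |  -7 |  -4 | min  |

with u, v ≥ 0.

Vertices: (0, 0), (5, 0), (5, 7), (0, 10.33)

Evaluate the objective at each vertex of the feasible region:
  z(0, 0) = 0
  z(5, 0) = -35
  z(5, 7) = -63  ←
  z(0, 10.33) = -41.33
The minimum is at u = 5, v = 7.

(5, 7)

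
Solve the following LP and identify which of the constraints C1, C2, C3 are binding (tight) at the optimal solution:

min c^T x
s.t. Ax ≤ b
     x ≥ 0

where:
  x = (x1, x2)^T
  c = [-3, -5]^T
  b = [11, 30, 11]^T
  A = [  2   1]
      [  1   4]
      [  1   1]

At x1 = 2, x2 = 7, compute slack b - a·x for each constraint:
  C1: 11 − 11 = 0  (binding)
  C2: 30 − 30 = 0  (binding)
  C3: 11 − 9 = 2  (slack)

Optimal: x1 = 2, x2 = 7
Binding: C1, C2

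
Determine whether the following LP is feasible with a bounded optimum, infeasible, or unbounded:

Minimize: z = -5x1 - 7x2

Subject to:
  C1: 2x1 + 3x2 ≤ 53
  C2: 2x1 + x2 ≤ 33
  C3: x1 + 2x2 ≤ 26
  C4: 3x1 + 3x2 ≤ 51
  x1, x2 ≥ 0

Feasible with a bounded optimal solution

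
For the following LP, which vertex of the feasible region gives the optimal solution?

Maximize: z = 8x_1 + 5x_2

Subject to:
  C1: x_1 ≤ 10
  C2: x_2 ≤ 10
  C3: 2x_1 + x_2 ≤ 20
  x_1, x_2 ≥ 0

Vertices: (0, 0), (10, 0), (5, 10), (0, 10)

Evaluate the objective at each vertex of the feasible region:
  z(0, 0) = 0
  z(10, 0) = 80
  z(5, 10) = 90  ←
  z(0, 10) = 50
The maximum is at x_1 = 5, x_2 = 10.

(5, 10)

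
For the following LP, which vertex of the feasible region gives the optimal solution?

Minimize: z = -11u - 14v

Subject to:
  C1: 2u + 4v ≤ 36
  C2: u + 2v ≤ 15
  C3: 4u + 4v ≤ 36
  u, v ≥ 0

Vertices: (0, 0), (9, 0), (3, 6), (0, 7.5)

Evaluate the objective at each vertex of the feasible region:
  z(0, 0) = 0
  z(9, 0) = -99
  z(3, 6) = -117  ←
  z(0, 7.5) = -105
The minimum is at u = 3, v = 6.

(3, 6)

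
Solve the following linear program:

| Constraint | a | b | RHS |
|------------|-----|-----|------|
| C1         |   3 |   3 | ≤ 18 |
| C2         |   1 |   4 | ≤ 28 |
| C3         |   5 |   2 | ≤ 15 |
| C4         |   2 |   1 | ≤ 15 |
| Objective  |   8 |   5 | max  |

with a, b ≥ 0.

Evaluate the objective at each vertex of the feasible region:
  z(0, 0) = 0
  z(3, 0) = 24
  z(1, 5) = 33  ←
  z(0, 6) = 30
The maximum is at a = 1, b = 5.

a = 1, b = 5, z = 33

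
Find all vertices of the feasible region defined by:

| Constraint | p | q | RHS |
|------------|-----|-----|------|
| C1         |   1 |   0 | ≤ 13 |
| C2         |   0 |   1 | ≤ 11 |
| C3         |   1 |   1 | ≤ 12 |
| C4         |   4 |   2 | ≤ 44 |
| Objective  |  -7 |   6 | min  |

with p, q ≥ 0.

(0, 0), (11, 0), (10, 2), (1, 11), (0, 11)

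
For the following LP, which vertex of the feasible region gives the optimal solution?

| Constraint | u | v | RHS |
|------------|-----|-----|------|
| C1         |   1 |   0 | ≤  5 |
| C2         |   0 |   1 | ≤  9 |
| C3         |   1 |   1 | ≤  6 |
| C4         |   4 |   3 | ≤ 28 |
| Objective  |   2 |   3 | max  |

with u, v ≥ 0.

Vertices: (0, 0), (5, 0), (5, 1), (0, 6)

Evaluate the objective at each vertex of the feasible region:
  z(0, 0) = 0
  z(5, 0) = 10
  z(5, 1) = 13
  z(0, 6) = 18  ←
The maximum is at u = 0, v = 6.

(0, 6)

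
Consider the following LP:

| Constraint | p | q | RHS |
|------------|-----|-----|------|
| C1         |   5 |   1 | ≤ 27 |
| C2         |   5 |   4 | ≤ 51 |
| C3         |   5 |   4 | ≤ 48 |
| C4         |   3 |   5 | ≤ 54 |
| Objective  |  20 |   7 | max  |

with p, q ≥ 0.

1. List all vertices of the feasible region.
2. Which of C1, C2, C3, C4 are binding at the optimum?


1. (0, 0), (5.4, 0), (4, 7), (1.846, 9.692), (0, 10.8)
2. C1, C3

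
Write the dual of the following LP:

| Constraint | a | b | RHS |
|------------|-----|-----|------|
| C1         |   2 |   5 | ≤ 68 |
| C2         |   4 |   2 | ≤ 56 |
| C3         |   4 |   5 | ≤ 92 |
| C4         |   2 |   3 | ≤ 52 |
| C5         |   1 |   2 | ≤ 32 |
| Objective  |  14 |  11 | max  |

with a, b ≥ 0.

Primal max cᵀx s.t. Ax ≤ b, x ≥ 0  →  Dual min bᵀy s.t. Aᵀy ≥ c, y ≥ 0.

Minimize: z = 68y1 + 56y2 + 92y3 + 52y4 + 32y5

Subject to:
  2y1 + 4y2 + 4y3 + 2y4 + y5 ≥ 14
  5y1 + 2y2 + 5y3 + 3y4 + 2y5 ≥ 11
  y1, y2, y3, y4, y5 ≥ 0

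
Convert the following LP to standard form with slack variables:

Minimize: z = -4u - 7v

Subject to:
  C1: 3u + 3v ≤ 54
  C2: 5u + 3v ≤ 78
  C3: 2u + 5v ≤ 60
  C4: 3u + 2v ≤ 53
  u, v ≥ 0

min z = -4u - 7v

s.t.
  3u + 3v + s1 = 54
  5u + 3v + s2 = 78
  2u + 5v + s3 = 60
  3u + 2v + s4 = 53
  u, v, s1, s2, s3, s4 ≥ 0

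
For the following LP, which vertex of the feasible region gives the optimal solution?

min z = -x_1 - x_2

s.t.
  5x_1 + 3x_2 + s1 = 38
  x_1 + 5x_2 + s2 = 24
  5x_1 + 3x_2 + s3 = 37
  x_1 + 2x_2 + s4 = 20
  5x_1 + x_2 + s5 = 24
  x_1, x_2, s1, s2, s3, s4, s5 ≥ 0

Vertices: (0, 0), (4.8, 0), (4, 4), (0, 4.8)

Evaluate the objective at each vertex of the feasible region:
  z(0, 0) = 0
  z(4.8, 0) = -4.8
  z(4, 4) = -8  ←
  z(0, 4.8) = -4.8
The minimum is at x_1 = 4, x_2 = 4.

(4, 4)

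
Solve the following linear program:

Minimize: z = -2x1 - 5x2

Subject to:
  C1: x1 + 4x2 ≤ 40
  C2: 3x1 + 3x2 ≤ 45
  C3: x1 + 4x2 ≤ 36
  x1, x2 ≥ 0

Evaluate the objective at each vertex of the feasible region:
  z(0, 0) = 0
  z(15, 0) = -30
  z(8, 7) = -51  ←
  z(0, 9) = -45
The minimum is at x1 = 8, x2 = 7.

x1 = 8, x2 = 7, z = -51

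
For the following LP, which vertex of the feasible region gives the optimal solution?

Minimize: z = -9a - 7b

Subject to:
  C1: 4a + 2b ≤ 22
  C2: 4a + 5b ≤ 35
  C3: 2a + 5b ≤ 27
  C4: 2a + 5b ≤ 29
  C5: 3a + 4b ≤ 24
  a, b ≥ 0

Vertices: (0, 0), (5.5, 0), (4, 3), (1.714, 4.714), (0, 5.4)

Evaluate the objective at each vertex of the feasible region:
  z(0, 0) = 0
  z(5.5, 0) = -49.5
  z(4, 3) = -57  ←
  z(1.714, 4.714) = -48.43
  z(0, 5.4) = -37.8
The minimum is at a = 4, b = 3.

(4, 3)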